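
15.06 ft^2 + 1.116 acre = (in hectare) 0.4518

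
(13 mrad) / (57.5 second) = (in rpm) 0.002159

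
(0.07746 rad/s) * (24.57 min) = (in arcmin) 3.926e+05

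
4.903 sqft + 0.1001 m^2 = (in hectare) 5.556e-05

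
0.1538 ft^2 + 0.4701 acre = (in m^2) 1902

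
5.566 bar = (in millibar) 5566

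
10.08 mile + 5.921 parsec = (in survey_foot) 5.994e+17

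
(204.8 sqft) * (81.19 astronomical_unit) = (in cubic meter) 2.311e+14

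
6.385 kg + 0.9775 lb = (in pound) 15.05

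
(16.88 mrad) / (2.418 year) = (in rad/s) 2.214e-10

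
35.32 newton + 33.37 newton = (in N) 68.69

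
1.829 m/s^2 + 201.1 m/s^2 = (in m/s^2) 202.9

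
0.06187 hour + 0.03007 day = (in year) 8.945e-05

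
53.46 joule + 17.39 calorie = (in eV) 7.878e+20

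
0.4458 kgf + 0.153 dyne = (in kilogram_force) 0.4458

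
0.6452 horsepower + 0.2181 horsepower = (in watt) 643.8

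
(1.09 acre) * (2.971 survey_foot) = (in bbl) 2.512e+04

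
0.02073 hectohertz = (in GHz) 2.073e-09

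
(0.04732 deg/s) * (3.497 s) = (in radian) 0.002888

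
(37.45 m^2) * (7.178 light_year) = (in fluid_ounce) 8.6e+22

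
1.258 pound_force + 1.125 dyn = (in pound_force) 1.258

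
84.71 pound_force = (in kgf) 38.42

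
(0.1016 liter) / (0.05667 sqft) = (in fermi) 1.93e+13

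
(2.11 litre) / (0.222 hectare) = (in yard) 1.039e-06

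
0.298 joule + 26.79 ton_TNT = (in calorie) 2.679e+10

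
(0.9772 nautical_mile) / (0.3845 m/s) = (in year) 0.0001493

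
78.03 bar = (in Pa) 7.803e+06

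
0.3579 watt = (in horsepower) 0.00048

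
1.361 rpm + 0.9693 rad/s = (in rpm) 10.62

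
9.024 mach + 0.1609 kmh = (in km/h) 1.106e+04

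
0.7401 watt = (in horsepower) 0.0009925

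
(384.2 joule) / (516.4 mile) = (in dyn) 46.23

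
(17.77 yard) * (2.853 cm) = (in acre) 0.0001146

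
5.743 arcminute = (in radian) 0.001671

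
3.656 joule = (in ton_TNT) 8.738e-10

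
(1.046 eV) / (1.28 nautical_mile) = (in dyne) 7.07e-18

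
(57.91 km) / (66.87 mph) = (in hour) 0.5381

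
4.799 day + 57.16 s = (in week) 0.6857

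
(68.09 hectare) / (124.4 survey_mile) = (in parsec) 1.102e-16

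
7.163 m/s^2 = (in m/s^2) 7.163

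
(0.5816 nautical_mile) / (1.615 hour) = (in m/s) 0.1853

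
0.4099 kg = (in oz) 14.46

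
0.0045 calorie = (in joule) 0.01883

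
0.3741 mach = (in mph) 284.9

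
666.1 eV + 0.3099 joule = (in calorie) 0.07407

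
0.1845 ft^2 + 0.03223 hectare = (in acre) 0.07965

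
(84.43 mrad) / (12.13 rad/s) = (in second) 0.00696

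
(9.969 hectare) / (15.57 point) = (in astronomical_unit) 0.0001213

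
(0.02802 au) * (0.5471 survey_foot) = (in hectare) 6.99e+04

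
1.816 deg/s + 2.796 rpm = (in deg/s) 18.59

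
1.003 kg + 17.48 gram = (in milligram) 1.02e+06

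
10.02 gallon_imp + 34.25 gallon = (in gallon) 46.28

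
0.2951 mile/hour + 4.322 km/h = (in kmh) 4.797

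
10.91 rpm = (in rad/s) 1.142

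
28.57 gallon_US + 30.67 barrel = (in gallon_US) 1317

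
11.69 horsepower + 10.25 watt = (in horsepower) 11.7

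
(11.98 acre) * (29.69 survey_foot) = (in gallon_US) 1.159e+08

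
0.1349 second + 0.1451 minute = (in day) 0.0001023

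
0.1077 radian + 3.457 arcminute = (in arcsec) 2.242e+04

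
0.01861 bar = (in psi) 0.2699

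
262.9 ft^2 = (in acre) 0.006035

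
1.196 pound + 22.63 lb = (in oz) 381.2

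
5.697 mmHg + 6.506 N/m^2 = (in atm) 0.00756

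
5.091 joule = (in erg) 5.091e+07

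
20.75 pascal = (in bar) 0.0002075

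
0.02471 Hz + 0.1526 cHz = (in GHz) 2.624e-11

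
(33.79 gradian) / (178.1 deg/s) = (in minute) 0.002846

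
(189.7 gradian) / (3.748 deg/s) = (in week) 7.532e-05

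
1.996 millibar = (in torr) 1.497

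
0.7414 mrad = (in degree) 0.04248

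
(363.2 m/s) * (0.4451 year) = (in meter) 5.098e+09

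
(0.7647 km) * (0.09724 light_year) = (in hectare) 7.035e+13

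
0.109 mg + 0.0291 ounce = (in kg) 0.0008251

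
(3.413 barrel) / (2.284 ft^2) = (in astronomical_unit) 1.709e-11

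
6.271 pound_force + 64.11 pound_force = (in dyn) 3.131e+07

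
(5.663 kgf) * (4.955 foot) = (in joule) 83.87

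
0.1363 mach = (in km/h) 167.1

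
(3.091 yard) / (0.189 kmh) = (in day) 0.0006231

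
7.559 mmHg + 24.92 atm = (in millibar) 2.526e+04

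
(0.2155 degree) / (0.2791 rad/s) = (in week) 2.228e-08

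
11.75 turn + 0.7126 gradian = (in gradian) 4701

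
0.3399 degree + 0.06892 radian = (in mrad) 74.85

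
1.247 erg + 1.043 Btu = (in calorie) 263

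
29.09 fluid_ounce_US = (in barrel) 0.005411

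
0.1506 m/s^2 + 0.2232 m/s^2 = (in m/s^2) 0.3738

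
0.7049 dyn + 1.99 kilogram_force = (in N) 19.52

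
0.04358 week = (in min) 439.3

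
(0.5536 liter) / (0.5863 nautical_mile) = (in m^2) 5.098e-07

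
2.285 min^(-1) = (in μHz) 3.808e+04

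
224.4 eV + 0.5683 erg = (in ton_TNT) 1.358e-17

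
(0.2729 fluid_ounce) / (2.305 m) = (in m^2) 3.501e-06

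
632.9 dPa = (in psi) 0.009179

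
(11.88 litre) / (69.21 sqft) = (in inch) 0.07274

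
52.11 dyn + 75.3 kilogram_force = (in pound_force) 166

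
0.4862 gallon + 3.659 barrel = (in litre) 583.6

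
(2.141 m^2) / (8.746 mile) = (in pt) 0.4312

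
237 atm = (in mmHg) 1.801e+05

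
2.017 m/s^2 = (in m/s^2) 2.017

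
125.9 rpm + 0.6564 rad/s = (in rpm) 132.2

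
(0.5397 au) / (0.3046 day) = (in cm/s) 3.068e+08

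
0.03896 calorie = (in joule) 0.163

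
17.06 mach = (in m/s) 5809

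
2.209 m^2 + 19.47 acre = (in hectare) 7.879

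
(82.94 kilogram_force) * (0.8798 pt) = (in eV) 1.576e+18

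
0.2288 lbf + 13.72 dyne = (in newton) 1.018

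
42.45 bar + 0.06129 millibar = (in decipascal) 4.245e+07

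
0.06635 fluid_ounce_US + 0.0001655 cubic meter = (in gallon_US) 0.04424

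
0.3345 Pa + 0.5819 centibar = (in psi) 0.08445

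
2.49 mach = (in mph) 1897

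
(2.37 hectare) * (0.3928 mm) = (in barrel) 58.55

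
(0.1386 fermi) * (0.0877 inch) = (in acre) 7.629e-23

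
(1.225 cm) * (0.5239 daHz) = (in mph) 0.1436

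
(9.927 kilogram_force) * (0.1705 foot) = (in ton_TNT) 1.209e-09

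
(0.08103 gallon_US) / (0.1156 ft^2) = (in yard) 0.03123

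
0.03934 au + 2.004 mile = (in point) 1.668e+13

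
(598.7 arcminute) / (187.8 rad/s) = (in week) 1.533e-09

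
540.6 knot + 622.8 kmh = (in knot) 876.9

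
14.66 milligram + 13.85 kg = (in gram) 1.385e+04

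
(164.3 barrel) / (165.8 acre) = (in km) 3.893e-08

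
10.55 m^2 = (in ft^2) 113.6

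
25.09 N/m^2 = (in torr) 0.1882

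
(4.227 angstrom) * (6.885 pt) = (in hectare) 1.027e-16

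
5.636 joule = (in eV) 3.518e+19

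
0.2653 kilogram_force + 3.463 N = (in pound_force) 1.363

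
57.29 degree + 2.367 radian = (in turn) 0.5359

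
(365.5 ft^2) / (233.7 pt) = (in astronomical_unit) 2.753e-09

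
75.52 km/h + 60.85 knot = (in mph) 117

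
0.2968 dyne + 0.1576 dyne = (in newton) 4.544e-06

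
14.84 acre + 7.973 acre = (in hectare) 9.232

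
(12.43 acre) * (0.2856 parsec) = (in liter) 4.433e+23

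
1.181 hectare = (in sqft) 1.271e+05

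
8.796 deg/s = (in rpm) 1.466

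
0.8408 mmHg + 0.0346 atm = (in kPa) 3.618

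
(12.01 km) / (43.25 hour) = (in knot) 0.1499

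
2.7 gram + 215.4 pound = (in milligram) 9.771e+07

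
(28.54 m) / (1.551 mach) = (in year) 1.714e-09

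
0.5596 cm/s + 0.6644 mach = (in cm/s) 2.262e+04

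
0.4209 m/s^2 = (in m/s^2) 0.4209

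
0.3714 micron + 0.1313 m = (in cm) 13.13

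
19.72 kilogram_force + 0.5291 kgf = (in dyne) 1.986e+07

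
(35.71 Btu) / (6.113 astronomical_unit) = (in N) 4.12e-08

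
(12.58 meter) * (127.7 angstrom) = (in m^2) 1.606e-07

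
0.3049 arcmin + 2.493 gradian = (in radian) 0.03925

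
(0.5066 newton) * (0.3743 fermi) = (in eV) 1184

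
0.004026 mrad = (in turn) 6.408e-07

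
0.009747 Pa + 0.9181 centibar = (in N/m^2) 918.1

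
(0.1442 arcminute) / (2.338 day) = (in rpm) 1.983e-09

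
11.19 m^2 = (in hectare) 0.001119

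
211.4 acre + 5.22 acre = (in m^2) 8.766e+05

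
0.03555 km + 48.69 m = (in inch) 3317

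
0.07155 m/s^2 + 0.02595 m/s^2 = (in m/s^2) 0.0975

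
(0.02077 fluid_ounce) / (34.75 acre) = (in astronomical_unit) 2.92e-23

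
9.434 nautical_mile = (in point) 4.953e+07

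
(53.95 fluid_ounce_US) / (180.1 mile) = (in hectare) 5.505e-13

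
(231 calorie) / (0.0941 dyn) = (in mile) 6.382e+05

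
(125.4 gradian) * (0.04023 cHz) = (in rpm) 0.007567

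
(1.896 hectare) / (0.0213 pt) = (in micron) 2.523e+15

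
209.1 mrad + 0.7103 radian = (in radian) 0.9194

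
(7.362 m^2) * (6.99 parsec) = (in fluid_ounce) 5.369e+22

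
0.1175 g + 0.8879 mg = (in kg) 0.0001184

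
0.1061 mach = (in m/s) 36.13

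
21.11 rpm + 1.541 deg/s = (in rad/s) 2.238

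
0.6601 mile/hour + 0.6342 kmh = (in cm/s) 47.13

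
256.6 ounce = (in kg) 7.274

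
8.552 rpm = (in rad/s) 0.8956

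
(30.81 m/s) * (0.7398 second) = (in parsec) 7.387e-16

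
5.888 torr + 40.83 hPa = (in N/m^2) 4868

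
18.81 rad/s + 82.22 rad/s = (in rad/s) 101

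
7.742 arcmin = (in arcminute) 7.742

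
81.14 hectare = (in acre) 200.5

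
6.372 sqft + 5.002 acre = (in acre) 5.002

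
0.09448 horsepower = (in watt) 70.45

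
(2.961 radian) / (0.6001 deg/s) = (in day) 0.003272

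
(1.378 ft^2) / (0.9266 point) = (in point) 1.11e+06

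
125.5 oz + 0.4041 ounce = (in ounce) 125.9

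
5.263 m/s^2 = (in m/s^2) 5.263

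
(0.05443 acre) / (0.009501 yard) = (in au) 1.695e-07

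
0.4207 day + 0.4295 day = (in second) 7.346e+04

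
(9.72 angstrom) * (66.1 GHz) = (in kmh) 231.3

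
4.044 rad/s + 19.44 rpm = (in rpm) 58.06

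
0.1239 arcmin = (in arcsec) 7.434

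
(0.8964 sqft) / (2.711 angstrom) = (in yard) 3.359e+08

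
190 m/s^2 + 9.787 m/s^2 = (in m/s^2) 199.8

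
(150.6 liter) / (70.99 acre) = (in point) 0.001486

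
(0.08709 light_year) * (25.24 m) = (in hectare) 2.08e+12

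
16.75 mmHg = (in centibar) 2.233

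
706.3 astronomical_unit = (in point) 2.995e+17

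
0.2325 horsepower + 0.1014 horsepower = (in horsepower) 0.3339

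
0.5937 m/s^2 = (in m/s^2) 0.5937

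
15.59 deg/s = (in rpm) 2.598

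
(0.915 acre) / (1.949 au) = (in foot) 4.167e-08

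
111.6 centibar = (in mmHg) 837.1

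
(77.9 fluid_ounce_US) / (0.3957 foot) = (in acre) 4.72e-06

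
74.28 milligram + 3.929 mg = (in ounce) 0.002759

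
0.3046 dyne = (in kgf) 3.106e-07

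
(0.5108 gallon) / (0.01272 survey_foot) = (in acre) 0.0001232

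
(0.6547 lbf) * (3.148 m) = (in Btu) 0.008689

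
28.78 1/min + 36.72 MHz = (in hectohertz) 3.672e+05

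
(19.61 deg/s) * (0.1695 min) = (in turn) 0.554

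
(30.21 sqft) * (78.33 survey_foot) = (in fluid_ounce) 2.266e+06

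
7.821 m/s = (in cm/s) 782.1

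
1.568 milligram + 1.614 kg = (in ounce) 56.93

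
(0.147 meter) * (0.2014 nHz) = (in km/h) 1.066e-10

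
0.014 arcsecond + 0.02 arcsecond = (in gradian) 1.049e-05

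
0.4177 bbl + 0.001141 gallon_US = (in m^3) 0.06641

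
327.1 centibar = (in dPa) 3.271e+06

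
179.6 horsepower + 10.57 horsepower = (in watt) 1.418e+05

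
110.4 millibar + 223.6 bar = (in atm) 220.8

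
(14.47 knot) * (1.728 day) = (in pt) 3.15e+09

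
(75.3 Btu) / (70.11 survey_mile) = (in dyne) 7.041e+04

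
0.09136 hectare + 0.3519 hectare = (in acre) 1.095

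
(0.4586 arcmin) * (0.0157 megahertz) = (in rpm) 20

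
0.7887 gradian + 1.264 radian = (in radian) 1.276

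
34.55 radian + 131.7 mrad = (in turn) 5.52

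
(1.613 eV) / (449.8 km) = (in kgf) 5.859e-26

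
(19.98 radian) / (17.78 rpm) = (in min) 0.1788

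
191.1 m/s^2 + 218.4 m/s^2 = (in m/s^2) 409.5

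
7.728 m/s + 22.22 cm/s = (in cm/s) 795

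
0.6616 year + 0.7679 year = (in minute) 7.513e+05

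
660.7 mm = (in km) 0.0006607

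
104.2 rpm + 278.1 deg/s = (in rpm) 150.6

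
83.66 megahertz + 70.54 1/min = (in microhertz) 8.366e+13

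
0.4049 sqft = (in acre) 9.295e-06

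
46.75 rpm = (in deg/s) 280.5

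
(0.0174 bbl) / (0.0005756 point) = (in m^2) 1.362e+04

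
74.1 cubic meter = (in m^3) 74.1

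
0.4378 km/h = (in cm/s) 12.16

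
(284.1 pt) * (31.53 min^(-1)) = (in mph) 0.1178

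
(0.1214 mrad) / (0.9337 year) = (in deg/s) 2.362e-10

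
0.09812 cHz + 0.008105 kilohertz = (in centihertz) 810.6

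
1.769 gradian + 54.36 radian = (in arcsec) 1.122e+07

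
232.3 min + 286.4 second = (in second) 1.422e+04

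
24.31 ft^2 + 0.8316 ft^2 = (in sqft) 25.14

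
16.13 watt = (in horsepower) 0.02163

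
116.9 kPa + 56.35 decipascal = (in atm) 1.154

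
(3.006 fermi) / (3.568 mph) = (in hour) 5.235e-19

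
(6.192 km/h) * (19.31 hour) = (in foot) 3.923e+05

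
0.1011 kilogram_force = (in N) 0.9915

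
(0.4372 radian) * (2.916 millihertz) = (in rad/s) 0.001275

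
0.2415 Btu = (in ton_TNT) 6.09e-08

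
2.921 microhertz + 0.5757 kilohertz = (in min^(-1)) 3.454e+04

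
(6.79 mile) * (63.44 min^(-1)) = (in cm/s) 1.155e+06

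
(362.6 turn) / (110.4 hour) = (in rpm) 0.05474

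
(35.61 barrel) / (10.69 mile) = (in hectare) 3.291e-08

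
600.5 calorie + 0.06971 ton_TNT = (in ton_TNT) 0.06971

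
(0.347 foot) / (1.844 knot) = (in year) 3.535e-09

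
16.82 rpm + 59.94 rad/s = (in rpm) 589.2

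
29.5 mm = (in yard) 0.03226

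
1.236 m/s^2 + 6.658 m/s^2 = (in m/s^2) 7.894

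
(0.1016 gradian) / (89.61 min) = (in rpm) 2.835e-06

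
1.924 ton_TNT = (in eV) 5.024e+28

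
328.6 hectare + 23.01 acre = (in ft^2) 3.637e+07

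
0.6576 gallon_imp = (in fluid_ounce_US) 101.1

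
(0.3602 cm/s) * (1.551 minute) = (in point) 950.2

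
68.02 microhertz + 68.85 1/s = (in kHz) 0.06885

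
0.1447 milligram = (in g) 0.0001447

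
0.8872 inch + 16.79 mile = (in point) 7.659e+07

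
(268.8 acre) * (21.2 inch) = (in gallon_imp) 1.288e+08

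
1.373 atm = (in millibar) 1391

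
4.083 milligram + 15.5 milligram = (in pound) 4.317e-05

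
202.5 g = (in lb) 0.4464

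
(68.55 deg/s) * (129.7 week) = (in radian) 9.385e+07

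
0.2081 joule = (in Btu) 0.0001972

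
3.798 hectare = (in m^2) 3.798e+04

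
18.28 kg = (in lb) 40.3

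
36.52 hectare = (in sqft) 3.931e+06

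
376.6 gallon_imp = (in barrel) 10.77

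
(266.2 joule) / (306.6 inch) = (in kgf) 3.486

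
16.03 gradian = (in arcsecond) 5.194e+04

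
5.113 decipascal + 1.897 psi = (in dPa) 1.308e+05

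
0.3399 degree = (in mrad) 5.932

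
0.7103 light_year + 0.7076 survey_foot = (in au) 4.492e+04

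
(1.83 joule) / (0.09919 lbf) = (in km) 0.004148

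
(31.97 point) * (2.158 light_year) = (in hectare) 2.303e+10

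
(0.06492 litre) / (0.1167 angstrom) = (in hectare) 556.3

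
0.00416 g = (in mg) 4.16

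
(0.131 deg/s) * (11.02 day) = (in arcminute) 7.484e+06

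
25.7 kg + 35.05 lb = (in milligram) 4.16e+07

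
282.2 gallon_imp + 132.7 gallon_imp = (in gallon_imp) 414.9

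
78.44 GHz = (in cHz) 7.844e+12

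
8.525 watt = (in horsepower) 0.01143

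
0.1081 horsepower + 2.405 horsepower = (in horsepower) 2.513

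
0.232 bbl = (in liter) 36.89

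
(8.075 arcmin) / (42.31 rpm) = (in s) 0.0005301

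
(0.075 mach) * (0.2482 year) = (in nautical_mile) 1.079e+05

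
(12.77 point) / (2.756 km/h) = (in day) 6.811e-08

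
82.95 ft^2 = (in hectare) 0.0007706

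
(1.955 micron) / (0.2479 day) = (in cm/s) 9.128e-09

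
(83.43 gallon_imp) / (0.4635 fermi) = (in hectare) 8.183e+10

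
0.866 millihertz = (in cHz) 0.0866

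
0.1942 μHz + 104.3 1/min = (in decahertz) 0.1738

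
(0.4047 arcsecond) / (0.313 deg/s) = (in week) 5.938e-10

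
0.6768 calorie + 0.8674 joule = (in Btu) 0.003506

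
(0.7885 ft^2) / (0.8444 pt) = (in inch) 9682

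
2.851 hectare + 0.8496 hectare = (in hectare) 3.701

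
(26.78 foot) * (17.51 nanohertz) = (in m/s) 1.429e-07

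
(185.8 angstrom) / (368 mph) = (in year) 3.581e-18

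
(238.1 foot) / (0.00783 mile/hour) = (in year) 0.0006574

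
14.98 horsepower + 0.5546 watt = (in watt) 1.117e+04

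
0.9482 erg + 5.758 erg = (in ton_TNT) 1.603e-16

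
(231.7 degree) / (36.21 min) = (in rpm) 0.01777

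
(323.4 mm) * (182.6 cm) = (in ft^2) 6.356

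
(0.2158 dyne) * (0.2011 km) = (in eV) 2.709e+15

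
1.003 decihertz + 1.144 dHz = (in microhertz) 2.147e+05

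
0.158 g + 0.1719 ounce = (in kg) 0.005031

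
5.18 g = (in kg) 0.00518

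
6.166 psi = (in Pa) 4.251e+04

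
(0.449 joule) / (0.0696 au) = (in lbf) 9.694e-12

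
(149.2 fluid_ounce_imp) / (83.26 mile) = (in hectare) 3.164e-12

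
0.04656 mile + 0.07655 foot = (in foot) 245.9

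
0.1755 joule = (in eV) 1.095e+18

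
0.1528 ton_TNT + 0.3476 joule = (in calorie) 1.528e+08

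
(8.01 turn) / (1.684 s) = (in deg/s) 1712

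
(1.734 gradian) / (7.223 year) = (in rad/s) 1.196e-10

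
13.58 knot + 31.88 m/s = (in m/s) 38.87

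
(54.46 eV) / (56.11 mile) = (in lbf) 2.172e-23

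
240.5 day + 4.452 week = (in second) 2.347e+07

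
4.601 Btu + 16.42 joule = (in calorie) 1164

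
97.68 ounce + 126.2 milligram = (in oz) 97.68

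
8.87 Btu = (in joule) 9358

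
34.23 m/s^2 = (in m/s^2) 34.23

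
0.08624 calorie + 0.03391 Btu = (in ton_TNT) 8.637e-09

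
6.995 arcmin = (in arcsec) 419.7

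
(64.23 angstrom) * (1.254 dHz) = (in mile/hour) 1.802e-09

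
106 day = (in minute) 1.526e+05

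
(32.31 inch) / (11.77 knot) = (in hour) 3.765e-05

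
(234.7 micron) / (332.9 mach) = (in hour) 5.751e-13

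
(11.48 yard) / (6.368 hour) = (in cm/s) 0.04579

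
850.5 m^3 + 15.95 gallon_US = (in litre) 8.506e+05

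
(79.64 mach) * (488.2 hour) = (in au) 0.3186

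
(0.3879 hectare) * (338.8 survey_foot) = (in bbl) 2.52e+06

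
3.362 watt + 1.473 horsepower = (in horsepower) 1.478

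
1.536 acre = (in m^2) 6216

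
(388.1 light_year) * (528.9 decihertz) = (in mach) 5.703e+17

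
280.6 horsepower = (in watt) 2.092e+05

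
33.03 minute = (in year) 6.284e-05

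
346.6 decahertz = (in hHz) 34.66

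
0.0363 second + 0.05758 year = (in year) 0.05758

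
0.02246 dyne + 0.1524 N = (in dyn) 1.524e+04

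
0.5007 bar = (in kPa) 50.07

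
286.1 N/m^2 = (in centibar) 0.2861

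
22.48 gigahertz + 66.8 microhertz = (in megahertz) 2.248e+04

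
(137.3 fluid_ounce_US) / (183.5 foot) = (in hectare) 7.26e-09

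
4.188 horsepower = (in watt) 3123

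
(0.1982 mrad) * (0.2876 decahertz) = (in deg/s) 0.03266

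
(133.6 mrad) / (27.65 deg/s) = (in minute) 0.004614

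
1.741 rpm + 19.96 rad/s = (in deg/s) 1154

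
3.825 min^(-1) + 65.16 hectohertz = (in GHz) 6.516e-06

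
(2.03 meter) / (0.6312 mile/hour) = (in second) 7.194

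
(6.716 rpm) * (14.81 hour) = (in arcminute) 1.289e+08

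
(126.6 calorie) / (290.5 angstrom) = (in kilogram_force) 1.859e+09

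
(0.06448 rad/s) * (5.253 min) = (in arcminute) 6.986e+04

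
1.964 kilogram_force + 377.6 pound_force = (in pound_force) 381.9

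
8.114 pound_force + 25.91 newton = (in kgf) 6.323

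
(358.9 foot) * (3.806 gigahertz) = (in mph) 9.313e+11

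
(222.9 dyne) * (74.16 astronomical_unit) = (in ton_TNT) 5.91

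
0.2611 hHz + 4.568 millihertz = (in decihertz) 261.1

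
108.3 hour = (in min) 6498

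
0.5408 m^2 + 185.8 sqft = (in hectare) 0.00178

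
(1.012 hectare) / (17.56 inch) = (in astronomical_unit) 1.517e-07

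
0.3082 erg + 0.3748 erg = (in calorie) 1.632e-08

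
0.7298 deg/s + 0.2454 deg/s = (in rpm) 0.1625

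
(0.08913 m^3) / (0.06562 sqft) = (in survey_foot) 47.97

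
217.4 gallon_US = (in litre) 822.9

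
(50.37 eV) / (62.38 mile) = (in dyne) 8.039e-18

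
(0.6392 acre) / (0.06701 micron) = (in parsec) 1.251e-06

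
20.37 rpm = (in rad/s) 2.133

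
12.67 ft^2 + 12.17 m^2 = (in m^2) 13.35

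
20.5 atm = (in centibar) 2077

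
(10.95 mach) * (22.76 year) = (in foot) 8.78e+12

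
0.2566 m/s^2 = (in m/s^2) 0.2566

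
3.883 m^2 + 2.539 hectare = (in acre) 6.275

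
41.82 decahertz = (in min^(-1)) 2.509e+04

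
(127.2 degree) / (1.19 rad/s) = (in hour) 0.0005182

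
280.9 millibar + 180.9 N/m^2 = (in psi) 4.1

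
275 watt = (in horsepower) 0.3688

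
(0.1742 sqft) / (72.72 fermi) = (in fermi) 2.225e+26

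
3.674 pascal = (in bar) 3.674e-05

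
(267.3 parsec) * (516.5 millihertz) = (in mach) 1.251e+16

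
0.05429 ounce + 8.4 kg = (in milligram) 8.402e+06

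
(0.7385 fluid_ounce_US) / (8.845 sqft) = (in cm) 0.002658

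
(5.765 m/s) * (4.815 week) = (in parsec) 5.441e-10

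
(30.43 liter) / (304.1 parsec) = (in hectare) 3.243e-25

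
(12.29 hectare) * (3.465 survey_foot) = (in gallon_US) 3.429e+07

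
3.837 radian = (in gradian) 244.3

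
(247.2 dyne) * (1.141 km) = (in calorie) 0.6741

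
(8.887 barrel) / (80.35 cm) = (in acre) 0.0004345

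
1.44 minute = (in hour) 0.024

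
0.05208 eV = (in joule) 8.344e-21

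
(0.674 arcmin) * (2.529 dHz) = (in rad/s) 4.958e-05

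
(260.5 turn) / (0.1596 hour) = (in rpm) 27.2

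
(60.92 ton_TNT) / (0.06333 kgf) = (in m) 4.104e+11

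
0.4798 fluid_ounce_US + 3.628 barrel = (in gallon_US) 152.4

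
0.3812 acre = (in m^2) 1543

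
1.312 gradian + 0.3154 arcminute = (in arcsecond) 4270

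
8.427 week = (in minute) 8.494e+04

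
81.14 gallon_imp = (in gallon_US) 97.45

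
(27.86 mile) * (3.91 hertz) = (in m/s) 1.753e+05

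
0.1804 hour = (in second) 649.4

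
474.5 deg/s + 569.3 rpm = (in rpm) 648.4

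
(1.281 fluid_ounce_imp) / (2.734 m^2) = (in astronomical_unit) 8.899e-17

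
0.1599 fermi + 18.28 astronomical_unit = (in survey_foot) 8.972e+12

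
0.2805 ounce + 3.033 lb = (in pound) 3.051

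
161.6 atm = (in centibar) 1.637e+04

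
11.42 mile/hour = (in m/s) 5.105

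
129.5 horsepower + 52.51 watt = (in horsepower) 129.6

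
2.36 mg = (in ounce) 8.325e-05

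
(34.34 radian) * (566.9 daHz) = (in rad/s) 1.947e+05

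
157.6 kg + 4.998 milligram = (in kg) 157.6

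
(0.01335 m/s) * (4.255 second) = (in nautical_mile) 3.067e-05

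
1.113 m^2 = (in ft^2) 11.98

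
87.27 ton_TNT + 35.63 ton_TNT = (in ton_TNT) 122.9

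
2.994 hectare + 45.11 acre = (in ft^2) 2.287e+06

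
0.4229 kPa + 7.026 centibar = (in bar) 0.07449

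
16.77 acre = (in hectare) 6.787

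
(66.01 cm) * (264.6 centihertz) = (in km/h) 6.288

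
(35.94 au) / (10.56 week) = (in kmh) 3.031e+06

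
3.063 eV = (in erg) 4.907e-12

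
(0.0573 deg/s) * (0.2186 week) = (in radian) 132.2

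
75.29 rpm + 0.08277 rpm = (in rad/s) 7.893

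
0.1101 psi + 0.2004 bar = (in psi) 3.017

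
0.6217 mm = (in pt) 1.762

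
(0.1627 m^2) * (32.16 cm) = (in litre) 52.32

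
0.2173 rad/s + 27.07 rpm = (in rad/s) 3.052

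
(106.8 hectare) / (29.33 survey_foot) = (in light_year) 1.263e-11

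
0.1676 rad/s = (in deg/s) 9.603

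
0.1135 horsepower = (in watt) 84.64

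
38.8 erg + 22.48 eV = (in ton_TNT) 9.273e-16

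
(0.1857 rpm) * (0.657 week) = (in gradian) 4.919e+05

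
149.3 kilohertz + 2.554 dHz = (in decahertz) 1.493e+04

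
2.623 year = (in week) 136.8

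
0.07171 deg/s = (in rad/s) 0.001252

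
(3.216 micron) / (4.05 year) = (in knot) 4.895e-14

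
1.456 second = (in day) 1.685e-05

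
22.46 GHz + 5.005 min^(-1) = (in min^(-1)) 1.348e+12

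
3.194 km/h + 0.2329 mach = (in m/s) 80.19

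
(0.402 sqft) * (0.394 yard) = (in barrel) 0.08463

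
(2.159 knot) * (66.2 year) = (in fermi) 2.319e+24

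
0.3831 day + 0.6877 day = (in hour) 25.7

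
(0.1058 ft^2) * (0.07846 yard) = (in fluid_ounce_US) 23.84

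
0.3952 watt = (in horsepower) 0.00053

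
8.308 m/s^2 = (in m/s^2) 8.308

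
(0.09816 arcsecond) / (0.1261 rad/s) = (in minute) 6.29e-08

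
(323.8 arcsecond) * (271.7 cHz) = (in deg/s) 0.2444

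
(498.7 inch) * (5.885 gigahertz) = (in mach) 2.189e+08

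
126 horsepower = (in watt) 9.396e+04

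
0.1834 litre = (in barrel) 0.001154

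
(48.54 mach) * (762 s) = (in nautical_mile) 6800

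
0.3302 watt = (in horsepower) 0.0004428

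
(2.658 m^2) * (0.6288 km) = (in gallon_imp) 3.676e+05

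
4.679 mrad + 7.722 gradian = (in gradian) 8.02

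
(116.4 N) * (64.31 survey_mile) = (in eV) 7.519e+25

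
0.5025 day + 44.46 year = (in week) 2318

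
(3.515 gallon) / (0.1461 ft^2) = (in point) 2779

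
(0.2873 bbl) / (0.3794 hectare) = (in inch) 0.000474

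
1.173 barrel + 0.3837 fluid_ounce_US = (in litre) 186.5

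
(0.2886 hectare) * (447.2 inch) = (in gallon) 8.66e+06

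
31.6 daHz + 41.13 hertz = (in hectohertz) 3.571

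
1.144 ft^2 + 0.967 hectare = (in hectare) 0.967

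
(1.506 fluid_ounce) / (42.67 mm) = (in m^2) 0.001044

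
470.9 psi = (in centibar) 3247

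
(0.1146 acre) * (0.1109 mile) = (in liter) 8.277e+07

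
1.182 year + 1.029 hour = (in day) 431.5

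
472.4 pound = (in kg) 214.3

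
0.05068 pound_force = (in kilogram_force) 0.02299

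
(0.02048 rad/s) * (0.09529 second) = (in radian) 0.001952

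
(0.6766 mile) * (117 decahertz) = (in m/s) 1.274e+06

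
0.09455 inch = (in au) 1.605e-14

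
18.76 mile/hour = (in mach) 0.02463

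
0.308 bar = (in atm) 0.304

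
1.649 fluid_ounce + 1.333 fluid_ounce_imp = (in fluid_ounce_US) 2.93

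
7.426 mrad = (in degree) 0.4255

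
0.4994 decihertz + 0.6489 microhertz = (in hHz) 0.0004994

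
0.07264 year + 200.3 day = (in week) 32.4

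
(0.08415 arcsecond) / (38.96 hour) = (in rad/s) 2.909e-12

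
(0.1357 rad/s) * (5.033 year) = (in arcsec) 4.443e+12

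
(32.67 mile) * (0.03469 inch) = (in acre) 0.01145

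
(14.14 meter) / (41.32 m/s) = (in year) 1.085e-08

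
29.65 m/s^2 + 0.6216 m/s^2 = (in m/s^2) 30.27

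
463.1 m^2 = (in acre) 0.1144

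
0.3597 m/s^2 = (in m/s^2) 0.3597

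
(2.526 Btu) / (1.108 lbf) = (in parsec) 1.752e-14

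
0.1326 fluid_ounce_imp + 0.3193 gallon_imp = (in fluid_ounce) 49.21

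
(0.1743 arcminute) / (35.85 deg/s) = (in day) 9.379e-10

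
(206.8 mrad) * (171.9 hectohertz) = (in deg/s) 2.037e+05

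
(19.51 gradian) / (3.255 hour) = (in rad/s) 2.615e-05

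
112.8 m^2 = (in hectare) 0.01128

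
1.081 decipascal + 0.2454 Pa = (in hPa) 0.003535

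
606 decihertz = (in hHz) 0.606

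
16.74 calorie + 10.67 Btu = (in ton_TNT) 2.707e-06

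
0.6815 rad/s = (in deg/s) 39.05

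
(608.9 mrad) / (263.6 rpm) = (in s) 0.02206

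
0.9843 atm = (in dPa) 9.973e+05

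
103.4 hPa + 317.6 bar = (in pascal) 3.177e+07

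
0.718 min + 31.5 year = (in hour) 2.759e+05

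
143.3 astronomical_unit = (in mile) 1.332e+10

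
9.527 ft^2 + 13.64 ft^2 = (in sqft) 23.17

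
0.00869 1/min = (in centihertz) 0.01448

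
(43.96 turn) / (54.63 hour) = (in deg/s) 0.08047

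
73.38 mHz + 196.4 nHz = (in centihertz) 7.338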